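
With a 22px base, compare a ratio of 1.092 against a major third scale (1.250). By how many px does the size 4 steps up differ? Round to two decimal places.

22.43px

At 1.092: 22.0 × 1.092⁴ = 31.2833px
Major third: 22.0 × 1.250⁴ = 53.7109px
Difference: 53.7109 − 31.2833 = 22.4276px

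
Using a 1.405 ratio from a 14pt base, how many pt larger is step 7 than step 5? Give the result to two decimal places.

Step 5: 14.0 × 1.405⁵ = 76.6496pt
Step 7: 14.0 × 1.405⁷ = 151.3081pt
Difference: 151.3081 − 76.6496 = 74.6585pt

74.66pt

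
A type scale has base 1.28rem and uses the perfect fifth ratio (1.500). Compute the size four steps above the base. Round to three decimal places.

Every step multiplies by the scale ratio.
1.28 × 1.500⁴ = 1.28 × 5.06250 ≈ 6.480

6.480rem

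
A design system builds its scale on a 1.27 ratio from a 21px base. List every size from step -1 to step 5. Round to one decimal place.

16.5px, 21.0px, 26.7px, 33.9px, 43.0px, 54.6px, 69.4px

Step -1: 21.0 ÷ 1.27 = 16.5
Step 0: 21px
Step 1: 21.0 × 1.27 = 26.7
Step 2: 21.0 × 1.27² = 33.9
Step 3: 21.0 × 1.27³ = 43.0
Step 4: 21.0 × 1.27⁴ = 54.6
Step 5: 21.0 × 1.27⁵ = 69.4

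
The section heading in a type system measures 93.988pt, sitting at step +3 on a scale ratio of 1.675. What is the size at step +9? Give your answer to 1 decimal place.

2075.7pt

93.988 × 1.675⁶ = 93.988 × 22.08457 ≈ 2075.684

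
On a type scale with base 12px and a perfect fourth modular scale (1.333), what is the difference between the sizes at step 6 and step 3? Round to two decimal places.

Step 3: 12.0 × 1.333³ = 28.4231px
Step 6: 12.0 × 1.333⁶ = 67.3228px
Difference: 67.3228 − 28.4231 = 38.8997px

38.90px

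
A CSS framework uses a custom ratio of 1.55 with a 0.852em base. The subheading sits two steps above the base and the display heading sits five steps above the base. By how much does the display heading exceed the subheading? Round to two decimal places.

Step 2: 0.852 × 1.55² = 2.0469em
Step 5: 0.852 × 1.55⁵ = 7.6225em
Difference: 7.6225 − 2.0469 = 5.5756em

5.58em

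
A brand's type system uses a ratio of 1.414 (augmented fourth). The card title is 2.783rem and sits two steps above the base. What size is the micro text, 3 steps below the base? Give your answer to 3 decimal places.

The gap is -3 − (2) = -5 steps, so the factor is 1.414^-5.
2.783 ÷ 1.414⁵ = 2.783 ÷ 5.65258 ≈ 0.492

0.492rem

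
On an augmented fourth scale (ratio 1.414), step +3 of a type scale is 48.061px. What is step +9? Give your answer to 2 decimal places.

384.14px

48.061 × 1.414⁶ = 48.061 × 7.99275 ≈ 384.140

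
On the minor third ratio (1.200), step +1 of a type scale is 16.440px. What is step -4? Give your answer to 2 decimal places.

6.61px

16.440 ÷ 1.200⁵ = 16.440 ÷ 2.48832 ≈ 6.607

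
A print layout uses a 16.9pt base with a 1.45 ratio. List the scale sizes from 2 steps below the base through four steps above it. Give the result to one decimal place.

8.0pt, 11.7pt, 16.9pt, 24.5pt, 35.5pt, 51.5pt, 74.7pt

Step -2: 16.9 ÷ 1.45² = 8.0
Step -1: 16.9 ÷ 1.45 = 11.7
Step 0: 16.9pt
Step 1: 16.9 × 1.45 = 24.5
Step 2: 16.9 × 1.45² = 35.5
Step 3: 16.9 × 1.45³ = 51.5
Step 4: 16.9 × 1.45⁴ = 74.7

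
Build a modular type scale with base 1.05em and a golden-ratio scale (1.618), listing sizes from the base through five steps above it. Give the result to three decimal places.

Step 0: 1.05em
Step 1: 1.05 × 1.618 = 1.699
Step 2: 1.05 × 1.618² = 2.749
Step 3: 1.05 × 1.618³ = 4.448
Step 4: 1.05 × 1.618⁴ = 7.196
Step 5: 1.05 × 1.618⁵ = 11.643

1.050em, 1.699em, 2.749em, 4.448em, 7.196em, 11.643em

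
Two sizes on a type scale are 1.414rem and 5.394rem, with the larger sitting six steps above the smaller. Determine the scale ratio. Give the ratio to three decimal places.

1.250

r⁶ = 5.394 / 1.414, so r = (5.394/1.414)^(1/6).
r = 3.8147^(1/6) ≈ 1.2500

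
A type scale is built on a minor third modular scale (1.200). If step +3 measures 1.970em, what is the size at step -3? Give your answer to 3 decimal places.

0.660em

The gap is -3 − (3) = -6 steps, so the factor is 1.200^-6.
1.970 ÷ 1.200⁶ = 1.970 ÷ 2.98598 ≈ 0.660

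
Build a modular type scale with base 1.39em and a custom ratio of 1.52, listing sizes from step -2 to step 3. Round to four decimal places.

0.6016em, 0.9145em, 1.3900em, 2.1128em, 3.2115em, 4.8814em

Step -2: 1.39 ÷ 1.52² = 0.6016
Step -1: 1.39 ÷ 1.52 = 0.9145
Step 0: 1.39em
Step 1: 1.39 × 1.52 = 2.1128
Step 2: 1.39 × 1.52² = 3.2115
Step 3: 1.39 × 1.52³ = 4.8814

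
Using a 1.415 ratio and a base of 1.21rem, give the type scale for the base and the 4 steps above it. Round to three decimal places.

1.210rem, 1.712rem, 2.423rem, 3.428rem, 4.851rem

Step 0: 1.21rem
Step 1: 1.21 × 1.415 = 1.712
Step 2: 1.21 × 1.415² = 2.423
Step 3: 1.21 × 1.415³ = 3.428
Step 4: 1.21 × 1.415⁴ = 4.851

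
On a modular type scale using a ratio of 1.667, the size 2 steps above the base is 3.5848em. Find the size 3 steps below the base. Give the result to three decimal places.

Moving from step +2 to step -3 is 5 steps down, so divide by r⁵.
3.5848 ÷ 1.667⁵ = 3.5848 ÷ 12.87295 ≈ 0.278

0.278em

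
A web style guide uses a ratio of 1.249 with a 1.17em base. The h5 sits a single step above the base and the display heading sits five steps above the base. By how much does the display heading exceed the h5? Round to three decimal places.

Step 1: 1.17 × 1.249 = 1.46133em
Step 5: 1.17 × 1.249⁵ = 3.55630em
Difference: 3.55630 − 1.46133 = 2.09497em

2.095em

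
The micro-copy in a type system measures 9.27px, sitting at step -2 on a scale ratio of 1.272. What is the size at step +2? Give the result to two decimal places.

The gap is 2 − (-2) = 4 steps, so the factor is 1.272^4.
9.27 × 1.272⁴ = 9.27 × 2.61787 ≈ 24.268

24.27px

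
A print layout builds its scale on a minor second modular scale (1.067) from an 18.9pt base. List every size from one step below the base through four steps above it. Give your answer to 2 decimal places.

Step -1: 18.9 ÷ 1.067 = 17.71
Step 0: 18.9pt
Step 1: 18.9 × 1.067 = 20.17
Step 2: 18.9 × 1.067² = 21.52
Step 3: 18.9 × 1.067³ = 22.96
Step 4: 18.9 × 1.067⁴ = 24.50

17.71pt, 18.90pt, 20.17pt, 21.52pt, 22.96pt, 24.50pt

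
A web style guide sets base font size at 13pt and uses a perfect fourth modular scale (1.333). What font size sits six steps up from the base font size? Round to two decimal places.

72.93pt

13.0 × 1.333⁶ = 13.0 × 5.61023 ≈ 72.93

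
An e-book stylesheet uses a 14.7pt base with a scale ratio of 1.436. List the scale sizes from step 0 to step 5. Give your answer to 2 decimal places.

Step 0: 14.7pt
Step 1: 14.7 × 1.436 = 21.11
Step 2: 14.7 × 1.436² = 30.31
Step 3: 14.7 × 1.436³ = 43.53
Step 4: 14.7 × 1.436⁴ = 62.51
Step 5: 14.7 × 1.436⁵ = 89.76

14.70pt, 21.11pt, 30.31pt, 43.53pt, 62.51pt, 89.76pt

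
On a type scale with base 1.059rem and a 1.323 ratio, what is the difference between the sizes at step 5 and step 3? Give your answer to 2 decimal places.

Step 3: 1.059 × 1.323³ = 2.4523rem
Step 5: 1.059 × 1.323⁵ = 4.2924rem
Difference: 4.2924 − 2.4523 = 1.8401rem

1.84rem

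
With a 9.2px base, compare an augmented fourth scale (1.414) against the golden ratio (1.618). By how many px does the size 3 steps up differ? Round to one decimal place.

13.0px

Augmented fourth: 9.2 × 1.414³ = 26.010px
Golden ratio: 9.2 × 1.618³ = 38.969px
Difference: 38.969 − 26.010 = 12.959px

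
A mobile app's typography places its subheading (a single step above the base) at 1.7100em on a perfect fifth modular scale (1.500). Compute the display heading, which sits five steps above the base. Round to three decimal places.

Moving from step +1 to step +5 is 4 steps up, so multiply by r⁴.
1.7100 × 1.500⁴ = 1.7100 × 5.06250 ≈ 8.657

8.657em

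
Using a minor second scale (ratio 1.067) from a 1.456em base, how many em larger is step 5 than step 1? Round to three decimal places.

0.460em

Step 1: 1.456 × 1.067 = 1.55355em
Step 5: 1.456 × 1.067⁵ = 2.01365em
Difference: 2.01365 − 1.55355 = 0.46010em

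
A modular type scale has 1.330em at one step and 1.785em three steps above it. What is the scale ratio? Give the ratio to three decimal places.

1.103

r³ = 1.785 / 1.330, so r = (1.785/1.330)^(1/3).
r = 1.3421^(1/3) ≈ 1.1031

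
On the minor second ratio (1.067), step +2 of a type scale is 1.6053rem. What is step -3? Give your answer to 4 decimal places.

1.6053 ÷ 1.067⁵ = 1.6053 ÷ 1.38300 ≈ 1.1607

1.1607rem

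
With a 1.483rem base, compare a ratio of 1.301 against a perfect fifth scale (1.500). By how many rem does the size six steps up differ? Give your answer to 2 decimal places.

9.70rem

At 1.301: 1.483 × 1.301⁶ = 7.1913rem
Perfect fifth: 1.483 × 1.500⁶ = 16.8923rem
Difference: 16.8923 − 7.1913 = 9.7010rem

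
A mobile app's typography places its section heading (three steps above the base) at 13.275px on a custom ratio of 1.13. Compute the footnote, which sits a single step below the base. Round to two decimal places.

8.14px

13.275 ÷ 1.13⁴ = 13.275 ÷ 1.63047 ≈ 8.142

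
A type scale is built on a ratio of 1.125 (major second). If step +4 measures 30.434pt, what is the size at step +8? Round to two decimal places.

48.75pt

The gap is 8 − (4) = 4 steps, so the factor is 1.125^4.
30.434 × 1.125⁴ = 30.434 × 1.60181 ≈ 48.749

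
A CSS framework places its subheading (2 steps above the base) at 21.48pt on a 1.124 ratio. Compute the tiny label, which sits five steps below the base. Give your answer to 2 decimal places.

Moving from step +2 to step -5 is 7 steps down, so divide by r⁷.
21.48 ÷ 1.124⁷ = 21.48 ÷ 2.26654 ≈ 9.477

9.48pt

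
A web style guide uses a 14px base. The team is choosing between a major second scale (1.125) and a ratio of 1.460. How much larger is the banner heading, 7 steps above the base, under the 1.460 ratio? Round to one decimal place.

Major second: 14.0 × 1.125⁷ = 31.930px
At 1.460: 14.0 × 1.460⁷ = 197.969px
Difference: 197.969 − 31.930 = 166.039px

166.0px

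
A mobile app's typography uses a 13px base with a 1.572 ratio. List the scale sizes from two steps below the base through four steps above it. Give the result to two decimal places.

Step -2: 13.0 ÷ 1.572² = 5.26
Step -1: 13.0 ÷ 1.572 = 8.27
Step 0: 13px
Step 1: 13.0 × 1.572 = 20.44
Step 2: 13.0 × 1.572² = 32.13
Step 3: 13.0 × 1.572³ = 50.50
Step 4: 13.0 × 1.572⁴ = 79.39

5.26px, 8.27px, 13.00px, 20.44px, 32.13px, 50.50px, 79.39px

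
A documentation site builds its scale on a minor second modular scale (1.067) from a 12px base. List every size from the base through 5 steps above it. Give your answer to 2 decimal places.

12.00px, 12.80px, 13.66px, 14.58px, 15.55px, 16.60px

Step 0: 12px
Step 1: 12.0 × 1.067 = 12.80
Step 2: 12.0 × 1.067² = 13.66
Step 3: 12.0 × 1.067³ = 14.58
Step 4: 12.0 × 1.067⁴ = 15.55
Step 5: 12.0 × 1.067⁵ = 16.60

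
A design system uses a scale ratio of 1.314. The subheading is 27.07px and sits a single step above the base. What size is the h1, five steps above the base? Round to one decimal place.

80.7px

The gap is 5 − (1) = 4 steps, so the factor is 1.314^4.
27.07 × 1.314⁴ = 27.07 × 2.98113 ≈ 80.699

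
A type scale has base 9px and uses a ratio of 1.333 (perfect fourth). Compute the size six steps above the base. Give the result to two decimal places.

50.49px

Every step multiplies by the scale ratio.
9.0 × 1.333⁶ = 9.0 × 5.61023 ≈ 50.49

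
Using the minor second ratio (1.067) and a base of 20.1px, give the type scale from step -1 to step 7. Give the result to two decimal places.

18.84px, 20.10px, 21.45px, 22.88px, 24.42px, 26.05px, 27.80px, 29.66px, 31.65px

Step -1: 20.1 ÷ 1.067 = 18.84
Step 0: 20.1px
Step 1: 20.1 × 1.067 = 21.45
Step 2: 20.1 × 1.067² = 22.88
Step 3: 20.1 × 1.067³ = 24.42
Step 4: 20.1 × 1.067⁴ = 26.05
Step 5: 20.1 × 1.067⁵ = 27.80
Step 6: 20.1 × 1.067⁶ = 29.66
Step 7: 20.1 × 1.067⁷ = 31.65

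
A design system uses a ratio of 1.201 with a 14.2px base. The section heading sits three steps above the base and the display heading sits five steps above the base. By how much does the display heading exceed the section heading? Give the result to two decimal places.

Step 3: 14.2 × 1.201³ = 24.5990px
Step 5: 14.2 × 1.201⁵ = 35.4816px
Difference: 35.4816 − 24.5990 = 10.8826px

10.88px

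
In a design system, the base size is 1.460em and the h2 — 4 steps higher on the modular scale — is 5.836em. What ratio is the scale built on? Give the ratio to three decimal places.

The ratio satisfies 1.460 × r⁴ = 5.836, so r = (5.836 / 1.460)^(1/4).
r = 3.9973^(1/4) ≈ 1.4140

1.414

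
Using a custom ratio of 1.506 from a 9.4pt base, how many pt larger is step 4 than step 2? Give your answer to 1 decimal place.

27.0pt

Step 2: 9.4 × 1.506² = 21.320pt
Step 4: 9.4 × 1.506⁴ = 48.353pt
Difference: 48.353 − 21.320 = 27.033pt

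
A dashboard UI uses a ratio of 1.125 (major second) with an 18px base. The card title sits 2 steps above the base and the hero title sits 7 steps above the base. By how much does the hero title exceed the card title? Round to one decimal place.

Step 2: 18.0 × 1.125² = 22.781px
Step 7: 18.0 × 1.125⁷ = 41.053px
Difference: 41.053 − 22.781 = 18.272px

18.3px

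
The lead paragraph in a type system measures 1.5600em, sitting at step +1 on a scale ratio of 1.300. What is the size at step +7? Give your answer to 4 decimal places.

7.5298em

1.5600 × 1.300⁶ = 1.5600 × 4.82681 ≈ 7.5298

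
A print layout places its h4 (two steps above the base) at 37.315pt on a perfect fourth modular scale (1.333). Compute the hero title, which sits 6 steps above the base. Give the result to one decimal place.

37.315 × 1.333⁴ = 37.315 × 3.15733 ≈ 117.816

117.8pt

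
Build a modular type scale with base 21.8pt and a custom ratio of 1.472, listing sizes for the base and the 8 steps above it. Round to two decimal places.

21.80pt, 32.09pt, 47.24pt, 69.53pt, 102.35pt, 150.66pt, 221.77pt, 326.45pt, 480.53pt

Step 0: 21.8pt
Step 1: 21.8 × 1.472 = 32.09
Step 2: 21.8 × 1.472² = 47.24
Step 3: 21.8 × 1.472³ = 69.53
Step 4: 21.8 × 1.472⁴ = 102.35
Step 5: 21.8 × 1.472⁵ = 150.66
Step 6: 21.8 × 1.472⁶ = 221.77
Step 7: 21.8 × 1.472⁷ = 326.45
Step 8: 21.8 × 1.472⁸ = 480.53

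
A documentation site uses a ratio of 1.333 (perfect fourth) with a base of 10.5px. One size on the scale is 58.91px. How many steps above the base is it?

6

1.333ⁿ = 58.91 / 10.5 = 5.6105
n = ln(5.6105) / ln(1.333) = 1.7246 / 0.2874 ≈ 6.00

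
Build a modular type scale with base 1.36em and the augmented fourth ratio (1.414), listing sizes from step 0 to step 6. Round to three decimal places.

1.360em, 1.923em, 2.719em, 3.845em, 5.437em, 7.688em, 10.870em

Step 0: 1.36em
Step 1: 1.36 × 1.414 = 1.923
Step 2: 1.36 × 1.414² = 2.719
Step 3: 1.36 × 1.414³ = 3.845
Step 4: 1.36 × 1.414⁴ = 5.437
Step 5: 1.36 × 1.414⁵ = 7.688
Step 6: 1.36 × 1.414⁶ = 10.870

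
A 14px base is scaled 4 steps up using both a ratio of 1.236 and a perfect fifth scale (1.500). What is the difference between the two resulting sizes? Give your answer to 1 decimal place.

38.2px

At 1.236: 14.0 × 1.236⁴ = 32.674px
Perfect fifth: 14.0 × 1.500⁴ = 70.875px
Difference: 70.875 − 32.674 = 38.201px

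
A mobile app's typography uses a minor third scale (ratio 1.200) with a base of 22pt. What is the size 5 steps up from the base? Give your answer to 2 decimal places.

54.74pt

Every step multiplies by the scale ratio.
22.0 × 1.200⁵ = 22.0 × 2.48832 ≈ 54.74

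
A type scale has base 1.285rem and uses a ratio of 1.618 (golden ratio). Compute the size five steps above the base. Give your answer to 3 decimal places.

14.249rem

1.285 × 1.618⁵ = 1.285 × 11.08901 ≈ 14.249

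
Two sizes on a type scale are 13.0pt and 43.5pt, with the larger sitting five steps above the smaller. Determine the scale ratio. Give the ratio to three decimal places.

1.273

r⁵ = 43.5 / 13.0, so r = (43.5/13.0)^(1/5).
r = 3.3462^(1/5) ≈ 1.2732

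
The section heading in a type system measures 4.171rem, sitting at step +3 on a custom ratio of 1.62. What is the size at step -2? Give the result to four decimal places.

0.3738rem

Moving from step +3 to step -2 is 5 steps down, so divide by r⁵.
4.171 ÷ 1.62⁵ = 4.171 ÷ 11.15771 ≈ 0.3738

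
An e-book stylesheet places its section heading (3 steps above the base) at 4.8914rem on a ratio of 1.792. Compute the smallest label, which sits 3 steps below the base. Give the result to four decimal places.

Moving from step +3 to step -3 is 6 steps down, so divide by r⁶.
4.8914 ÷ 1.792⁶ = 4.8914 ÷ 33.11525 ≈ 0.1477

0.1477rem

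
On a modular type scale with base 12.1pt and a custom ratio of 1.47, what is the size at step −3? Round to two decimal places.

3.81pt

Every step multiplies by the scale ratio.
12.1 ÷ 1.47³ = 12.1 ÷ 3.17652 ≈ 3.81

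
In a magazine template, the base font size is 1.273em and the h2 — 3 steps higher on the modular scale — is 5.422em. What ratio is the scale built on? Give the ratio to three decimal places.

The ratio satisfies 1.273 × r³ = 5.422, so r = (5.422 / 1.273)^(1/3).
r = 4.2592^(1/3) ≈ 1.6210

1.621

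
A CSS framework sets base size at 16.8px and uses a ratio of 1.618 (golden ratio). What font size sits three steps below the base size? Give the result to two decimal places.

3.97px

Every step multiplies by the scale ratio.
16.8 ÷ 1.618³ = 16.8 ÷ 4.23580 ≈ 3.97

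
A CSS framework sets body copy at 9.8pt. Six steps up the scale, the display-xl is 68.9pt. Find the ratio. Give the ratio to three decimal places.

r⁶ = 68.9 / 9.8, so r = (68.9/9.8)^(1/6).
r = 7.0306^(1/6) ≈ 1.3841

1.384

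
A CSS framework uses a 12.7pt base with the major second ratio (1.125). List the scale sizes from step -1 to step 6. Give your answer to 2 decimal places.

Step -1: 12.7 ÷ 1.125 = 11.29
Step 0: 12.7pt
Step 1: 12.7 × 1.125 = 14.29
Step 2: 12.7 × 1.125² = 16.07
Step 3: 12.7 × 1.125³ = 18.08
Step 4: 12.7 × 1.125⁴ = 20.34
Step 5: 12.7 × 1.125⁵ = 22.89
Step 6: 12.7 × 1.125⁶ = 25.75

11.29pt, 12.70pt, 14.29pt, 16.07pt, 18.08pt, 20.34pt, 22.89pt, 25.75pt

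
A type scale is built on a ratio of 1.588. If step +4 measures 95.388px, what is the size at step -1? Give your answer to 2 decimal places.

Moving from step +4 to step -1 is 5 steps down, so divide by r⁵.
95.388 ÷ 1.588⁵ = 95.388 ÷ 10.09840 ≈ 9.446

9.45px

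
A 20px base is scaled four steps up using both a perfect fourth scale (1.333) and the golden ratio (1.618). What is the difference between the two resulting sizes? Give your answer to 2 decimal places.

Perfect fourth: 20.0 × 1.333⁴ = 63.1467px
Golden ratio: 20.0 × 1.618⁴ = 137.0705px
Difference: 137.0705 − 63.1467 = 73.9238px

73.92px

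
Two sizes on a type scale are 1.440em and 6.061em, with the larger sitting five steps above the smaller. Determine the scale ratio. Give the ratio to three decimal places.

1.333

The ratio satisfies 1.440 × r⁵ = 6.061, so r = (6.061 / 1.440)^(1/5).
r = 4.2090^(1/5) ≈ 1.3330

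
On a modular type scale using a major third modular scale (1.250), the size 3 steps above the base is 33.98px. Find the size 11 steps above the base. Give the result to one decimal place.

33.98 × 1.250⁸ = 33.98 × 5.96046 ≈ 202.537

202.5px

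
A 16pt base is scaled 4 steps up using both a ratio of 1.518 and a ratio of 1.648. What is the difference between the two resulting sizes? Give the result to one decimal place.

33.1pt

At 1.518: 16.0 × 1.518⁴ = 84.959pt
At 1.648: 16.0 × 1.648⁴ = 118.018pt
Difference: 118.018 − 84.959 = 33.059pt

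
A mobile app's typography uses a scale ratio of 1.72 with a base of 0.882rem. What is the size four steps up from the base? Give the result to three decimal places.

7.719rem

A modular type scale is a geometric sequence: sizeₙ = base × rⁿ.
0.882 × 1.72⁴ = 0.882 × 8.75213 ≈ 7.719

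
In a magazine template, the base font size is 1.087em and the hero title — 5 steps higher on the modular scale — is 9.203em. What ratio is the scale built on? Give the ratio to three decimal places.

1.533

The ratio satisfies 1.087 × r⁵ = 9.203, so r = (9.203 / 1.087)^(1/5).
r = 8.4664^(1/5) ≈ 1.5330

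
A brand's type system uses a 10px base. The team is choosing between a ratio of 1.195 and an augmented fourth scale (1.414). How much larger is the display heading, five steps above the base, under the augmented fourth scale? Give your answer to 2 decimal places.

At 1.195: 10.0 × 1.195⁵ = 24.3691px
Augmented fourth: 10.0 × 1.414⁵ = 56.5258px
Difference: 56.5258 − 24.3691 = 32.1567px

32.16px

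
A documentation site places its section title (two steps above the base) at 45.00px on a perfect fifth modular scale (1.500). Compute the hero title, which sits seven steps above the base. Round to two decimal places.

The gap is 7 − (2) = 5 steps, so the factor is 1.500^5.
45.00 × 1.500⁵ = 45.00 × 7.59375 ≈ 341.719

341.72px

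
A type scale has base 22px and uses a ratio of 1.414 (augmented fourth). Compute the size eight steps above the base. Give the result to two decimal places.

351.57px

A modular type scale is a geometric sequence: sizeₙ = base × rⁿ.
22.0 × 1.414⁸ = 22.0 × 15.98068 ≈ 351.57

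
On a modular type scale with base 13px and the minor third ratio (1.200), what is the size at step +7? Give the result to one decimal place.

46.6px

A modular type scale is a geometric sequence: sizeₙ = base × rⁿ.
13.0 × 1.200⁷ = 13.0 × 3.58318 ≈ 46.58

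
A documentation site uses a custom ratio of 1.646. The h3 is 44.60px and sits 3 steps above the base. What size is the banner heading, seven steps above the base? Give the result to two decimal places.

Moving from step +3 to step +7 is 4 steps up, so multiply by r⁴.
44.60 × 1.646⁴ = 44.60 × 7.34039 ≈ 327.382

327.38px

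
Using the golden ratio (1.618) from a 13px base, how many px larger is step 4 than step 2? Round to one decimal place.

Step 2: 13.0 × 1.618² = 34.033px
Step 4: 13.0 × 1.618⁴ = 89.096px
Difference: 89.096 − 34.033 = 55.063px

55.1px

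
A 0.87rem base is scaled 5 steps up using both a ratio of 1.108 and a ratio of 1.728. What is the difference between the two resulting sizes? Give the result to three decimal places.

At 1.108: 0.87 × 1.108⁵ = 1.45284rem
At 1.728: 0.87 × 1.728⁵ = 13.40411rem
Difference: 13.40411 − 1.45284 = 11.95127rem

11.951rem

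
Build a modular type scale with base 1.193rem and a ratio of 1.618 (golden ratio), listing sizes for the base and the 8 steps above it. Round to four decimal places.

Step 0: 1.193rem
Step 1: 1.193 × 1.618 = 1.9303
Step 2: 1.193 × 1.618² = 3.1232
Step 3: 1.193 × 1.618³ = 5.0533
Step 4: 1.193 × 1.618⁴ = 8.1763
Step 5: 1.193 × 1.618⁵ = 13.2292
Step 6: 1.193 × 1.618⁶ = 21.4048
Step 7: 1.193 × 1.618⁷ = 34.6330
Step 8: 1.193 × 1.618⁸ = 56.0362

1.1930rem, 1.9303rem, 3.1232rem, 5.0533rem, 8.1763rem, 13.2292rem, 21.4048rem, 34.6330rem, 56.0362rem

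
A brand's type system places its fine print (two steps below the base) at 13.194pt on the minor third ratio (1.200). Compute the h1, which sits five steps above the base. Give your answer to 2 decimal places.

47.28pt

13.194 × 1.200⁷ = 13.194 × 3.58318 ≈ 47.276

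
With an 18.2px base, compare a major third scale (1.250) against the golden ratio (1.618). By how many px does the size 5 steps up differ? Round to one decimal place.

Major third: 18.2 × 1.250⁵ = 55.542px
Golden ratio: 18.2 × 1.618⁵ = 201.820px
Difference: 201.820 − 55.542 = 146.278px

146.3px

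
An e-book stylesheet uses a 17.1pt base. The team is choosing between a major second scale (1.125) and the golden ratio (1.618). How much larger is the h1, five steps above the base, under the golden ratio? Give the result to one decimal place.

158.8pt

Major second: 17.1 × 1.125⁵ = 30.815pt
Golden ratio: 17.1 × 1.618⁵ = 189.622pt
Difference: 189.622 − 30.815 = 158.807pt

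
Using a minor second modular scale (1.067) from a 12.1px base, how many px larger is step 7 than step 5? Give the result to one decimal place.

2.3px

Step 5: 12.1 × 1.067⁵ = 16.734px
Step 7: 12.1 × 1.067⁷ = 19.052px
Difference: 19.052 − 16.734 = 2.318px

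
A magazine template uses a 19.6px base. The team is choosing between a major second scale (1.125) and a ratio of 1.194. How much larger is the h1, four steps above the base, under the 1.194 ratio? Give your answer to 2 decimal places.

Major second: 19.6 × 1.125⁴ = 31.3954px
At 1.194: 19.6 × 1.194⁴ = 39.8358px
Difference: 39.8358 − 31.3954 = 8.4404px

8.44px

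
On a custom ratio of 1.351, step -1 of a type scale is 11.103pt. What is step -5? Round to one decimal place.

3.3pt

The gap is -5 − (-1) = -4 steps, so the factor is 1.351^-4.
11.103 ÷ 1.351⁴ = 11.103 ÷ 3.33136 ≈ 3.333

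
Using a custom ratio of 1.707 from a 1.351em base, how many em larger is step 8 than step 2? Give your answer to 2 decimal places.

Step 2: 1.351 × 1.707² = 3.9366em
Step 8: 1.351 × 1.707⁸ = 97.3921em
Difference: 97.3921 − 3.9366 = 93.4555em

93.46em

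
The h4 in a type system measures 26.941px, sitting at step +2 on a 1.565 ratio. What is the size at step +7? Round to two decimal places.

252.92px

The gap is 7 − (2) = 5 steps, so the factor is 1.565^5.
26.941 × 1.565⁵ = 26.941 × 9.38797 ≈ 252.921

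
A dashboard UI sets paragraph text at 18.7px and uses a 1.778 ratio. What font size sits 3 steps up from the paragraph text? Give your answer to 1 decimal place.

Each step on a modular scale multiplies by the ratio, so the size n steps from the base is base × ratioⁿ.
18.7 × 1.778³ = 18.7 × 5.62076 ≈ 105.11

105.1px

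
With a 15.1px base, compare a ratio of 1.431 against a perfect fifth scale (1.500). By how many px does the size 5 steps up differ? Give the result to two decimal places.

24.06px

At 1.431: 15.1 × 1.431⁵ = 90.6098px
Perfect fifth: 15.1 × 1.500⁵ = 114.6656px
Difference: 114.6656 − 90.6098 = 24.0558px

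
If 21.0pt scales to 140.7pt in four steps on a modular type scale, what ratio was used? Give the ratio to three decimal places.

1.609

The ratio satisfies 21.0 × r⁴ = 140.7, so r = (140.7 / 21.0)^(1/4).
r = 6.7000^(1/4) ≈ 1.6089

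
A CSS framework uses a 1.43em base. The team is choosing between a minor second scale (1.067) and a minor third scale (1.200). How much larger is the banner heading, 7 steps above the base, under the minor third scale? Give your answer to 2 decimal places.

2.87em

Minor second: 1.43 × 1.067⁷ = 2.2516em
Minor third: 1.43 × 1.200⁷ = 5.1239em
Difference: 5.1239 − 2.2516 = 2.8723em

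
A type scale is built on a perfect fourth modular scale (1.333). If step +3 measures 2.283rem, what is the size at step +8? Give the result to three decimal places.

Moving from step +3 to step +8 is 5 steps up, so multiply by r⁵.
2.283 × 1.333⁵ = 2.283 × 4.20873 ≈ 9.609

9.609rem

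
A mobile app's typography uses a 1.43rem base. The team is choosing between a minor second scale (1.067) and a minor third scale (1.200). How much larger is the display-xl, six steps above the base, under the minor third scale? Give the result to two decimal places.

2.16rem

Minor second: 1.43 × 1.067⁶ = 2.1102rem
Minor third: 1.43 × 1.200⁶ = 4.2700rem
Difference: 4.2700 − 2.1102 = 2.1598rem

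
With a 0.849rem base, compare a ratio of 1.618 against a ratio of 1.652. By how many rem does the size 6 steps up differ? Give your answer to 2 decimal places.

2.02rem

At 1.618: 0.849 × 1.618⁶ = 15.2328rem
At 1.652: 0.849 × 1.652⁶ = 17.2571rem
Difference: 17.2571 − 15.2328 = 2.0243rem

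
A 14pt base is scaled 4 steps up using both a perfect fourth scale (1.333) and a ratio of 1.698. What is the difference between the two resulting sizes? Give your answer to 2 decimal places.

72.18pt

Perfect fourth: 14.0 × 1.333⁴ = 44.2027pt
At 1.698: 14.0 × 1.698⁴ = 116.3801pt
Difference: 116.3801 − 44.2027 = 72.1774pt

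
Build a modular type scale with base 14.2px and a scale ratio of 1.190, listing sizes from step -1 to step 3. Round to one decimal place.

Step -1: 14.2 ÷ 1.190 = 11.9
Step 0: 14.2px
Step 1: 14.2 × 1.190 = 16.9
Step 2: 14.2 × 1.190² = 20.1
Step 3: 14.2 × 1.190³ = 23.9

11.9px, 14.2px, 16.9px, 20.1px, 23.9px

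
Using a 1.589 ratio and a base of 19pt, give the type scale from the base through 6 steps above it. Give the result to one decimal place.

19.0pt, 30.2pt, 48.0pt, 76.2pt, 121.1pt, 192.5pt, 305.8pt

Step 0: 19pt
Step 1: 19.0 × 1.589 = 30.2
Step 2: 19.0 × 1.589² = 48.0
Step 3: 19.0 × 1.589³ = 76.2
Step 4: 19.0 × 1.589⁴ = 121.1
Step 5: 19.0 × 1.589⁵ = 192.5
Step 6: 19.0 × 1.589⁶ = 305.8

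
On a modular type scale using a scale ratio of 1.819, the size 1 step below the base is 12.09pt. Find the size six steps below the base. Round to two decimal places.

12.09 ÷ 1.819⁵ = 12.09 ÷ 19.91423 ≈ 0.607

0.61pt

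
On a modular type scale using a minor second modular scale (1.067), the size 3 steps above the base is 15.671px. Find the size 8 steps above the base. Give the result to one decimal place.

21.7px

The gap is 8 − (3) = 5 steps, so the factor is 1.067^5.
15.671 × 1.067⁵ = 15.671 × 1.38300 ≈ 21.673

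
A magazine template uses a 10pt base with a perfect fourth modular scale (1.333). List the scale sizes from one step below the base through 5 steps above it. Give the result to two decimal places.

7.50pt, 10.00pt, 13.33pt, 17.77pt, 23.69pt, 31.57pt, 42.09pt

Step -1: 10.0 ÷ 1.333 = 7.50
Step 0: 10pt
Step 1: 10.0 × 1.333 = 13.33
Step 2: 10.0 × 1.333² = 17.77
Step 3: 10.0 × 1.333³ = 23.69
Step 4: 10.0 × 1.333⁴ = 31.57
Step 5: 10.0 × 1.333⁵ = 42.09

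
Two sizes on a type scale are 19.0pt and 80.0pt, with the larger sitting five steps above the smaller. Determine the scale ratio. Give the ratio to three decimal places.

1.333

The ratio satisfies 19.0 × r⁵ = 80.0, so r = (80.0 / 19.0)^(1/5).
r = 4.2105^(1/5) ≈ 1.3331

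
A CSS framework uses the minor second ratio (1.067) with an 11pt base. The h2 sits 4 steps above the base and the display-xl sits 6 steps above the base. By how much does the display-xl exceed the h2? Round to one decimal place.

Step 4: 11.0 × 1.067⁴ = 14.258pt
Step 6: 11.0 × 1.067⁶ = 16.232pt
Difference: 16.232 − 14.258 = 1.974pt

2.0pt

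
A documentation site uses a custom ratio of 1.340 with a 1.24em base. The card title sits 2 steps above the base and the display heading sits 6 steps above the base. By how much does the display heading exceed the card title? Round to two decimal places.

4.95em

Step 2: 1.24 × 1.340² = 2.2265em
Step 6: 1.24 × 1.340⁶ = 7.1788em
Difference: 7.1788 − 2.2265 = 4.9523em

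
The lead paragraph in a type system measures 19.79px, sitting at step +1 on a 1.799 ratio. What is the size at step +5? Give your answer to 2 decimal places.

207.29px

The gap is 5 − (1) = 4 steps, so the factor is 1.799^4.
19.79 × 1.799⁴ = 19.79 × 10.47429 ≈ 207.286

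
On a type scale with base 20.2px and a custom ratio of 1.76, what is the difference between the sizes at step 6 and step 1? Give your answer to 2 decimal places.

564.83px

Step 1: 20.2 × 1.76 = 35.5520px
Step 6: 20.2 × 1.76⁶ = 600.3816px
Difference: 600.3816 − 35.5520 = 564.8296px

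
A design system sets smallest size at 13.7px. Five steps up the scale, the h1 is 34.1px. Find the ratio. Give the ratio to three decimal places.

1.200

r⁵ = 34.1 / 13.7, so r = (34.1/13.7)^(1/5).
r = 2.4891^(1/5) ≈ 1.2001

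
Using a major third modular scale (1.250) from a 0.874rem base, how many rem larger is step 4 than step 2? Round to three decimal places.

Step 2: 0.874 × 1.250² = 1.36563rem
Step 4: 0.874 × 1.250⁴ = 2.13379rem
Difference: 2.13379 − 1.36563 = 0.76816rem

0.768rem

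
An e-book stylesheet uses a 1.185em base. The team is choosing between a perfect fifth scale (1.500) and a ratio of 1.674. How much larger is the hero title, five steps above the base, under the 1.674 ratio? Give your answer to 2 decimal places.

Perfect fifth: 1.185 × 1.500⁵ = 8.9986em
At 1.674: 1.185 × 1.674⁵ = 15.5774em
Difference: 15.5774 − 8.9986 = 6.5788em

6.58em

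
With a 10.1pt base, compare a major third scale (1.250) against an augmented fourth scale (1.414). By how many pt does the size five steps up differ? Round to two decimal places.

26.27pt

Major third: 10.1 × 1.250⁵ = 30.8228pt
Augmented fourth: 10.1 × 1.414⁵ = 57.0911pt
Difference: 57.0911 − 30.8228 = 26.2683pt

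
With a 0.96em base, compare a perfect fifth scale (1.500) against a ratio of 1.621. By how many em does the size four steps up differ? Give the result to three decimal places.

Perfect fifth: 0.96 × 1.500⁴ = 4.86000em
At 1.621: 0.96 × 1.621⁴ = 6.62832em
Difference: 6.62832 − 4.86000 = 1.76832em

1.768em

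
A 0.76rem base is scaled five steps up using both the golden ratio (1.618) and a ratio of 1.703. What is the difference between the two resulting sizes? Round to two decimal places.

2.46rem

Golden ratio: 0.76 × 1.618⁵ = 8.4276rem
At 1.703: 0.76 × 1.703⁵ = 10.8865rem
Difference: 10.8865 − 8.4276 = 2.4589rem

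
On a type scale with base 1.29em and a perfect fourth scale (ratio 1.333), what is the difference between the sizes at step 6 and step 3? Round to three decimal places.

Step 3: 1.29 × 1.333³ = 3.05549em
Step 6: 1.29 × 1.333⁶ = 7.23720em
Difference: 7.23720 − 3.05549 = 4.18171em

4.182em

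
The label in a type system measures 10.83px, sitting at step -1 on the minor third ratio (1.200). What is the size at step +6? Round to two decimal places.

38.81px

The gap is 6 − (-1) = 7 steps, so the factor is 1.200^7.
10.83 × 1.200⁷ = 10.83 × 3.58318 ≈ 38.806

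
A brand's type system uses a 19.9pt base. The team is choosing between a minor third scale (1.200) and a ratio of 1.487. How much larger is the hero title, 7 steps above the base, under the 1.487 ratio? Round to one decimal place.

248.6pt

Minor third: 19.9 × 1.200⁷ = 71.305pt
At 1.487: 19.9 × 1.487⁷ = 319.912pt
Difference: 319.912 − 71.305 = 248.607pt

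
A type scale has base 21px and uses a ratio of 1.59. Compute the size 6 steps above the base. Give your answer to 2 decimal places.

21.0 × 1.59⁶ = 21.0 × 16.15782 ≈ 339.31

339.31px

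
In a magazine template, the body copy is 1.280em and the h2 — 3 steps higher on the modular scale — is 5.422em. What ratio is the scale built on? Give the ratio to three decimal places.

The ratio satisfies 1.280 × r³ = 5.422, so r = (5.422 / 1.280)^(1/3).
r = 4.2359^(1/3) ≈ 1.6180

1.618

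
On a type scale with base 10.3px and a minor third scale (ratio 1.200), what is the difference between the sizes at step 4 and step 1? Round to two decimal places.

9.00px

Step 1: 10.3 × 1.200 = 12.3600px
Step 4: 10.3 × 1.200⁴ = 21.3581px
Difference: 21.3581 − 12.3600 = 8.9981px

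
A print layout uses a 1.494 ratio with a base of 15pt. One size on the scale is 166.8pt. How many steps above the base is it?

1.494ⁿ = 166.8 / 15 = 11.1200
n = ln(11.1200) / ln(1.494) = 2.4087 / 0.4015 ≈ 6.00

6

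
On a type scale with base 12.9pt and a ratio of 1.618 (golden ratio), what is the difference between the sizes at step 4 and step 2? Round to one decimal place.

54.6pt

Step 2: 12.9 × 1.618² = 33.771pt
Step 4: 12.9 × 1.618⁴ = 88.410pt
Difference: 88.410 − 33.771 = 54.639pt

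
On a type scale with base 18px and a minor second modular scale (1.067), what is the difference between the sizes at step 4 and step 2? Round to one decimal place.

Step 2: 18.0 × 1.067² = 20.493px
Step 4: 18.0 × 1.067⁴ = 23.331px
Difference: 23.331 − 20.493 = 2.838px

2.8px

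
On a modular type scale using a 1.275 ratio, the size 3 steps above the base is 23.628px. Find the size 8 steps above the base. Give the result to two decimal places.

79.61px

Moving from step +3 to step +8 is 5 steps up, so multiply by r⁵.
23.628 × 1.275⁵ = 23.628 × 3.36939 ≈ 79.612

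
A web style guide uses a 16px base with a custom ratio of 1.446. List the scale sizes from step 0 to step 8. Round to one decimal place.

Step 0: 16px
Step 1: 16.0 × 1.446 = 23.1
Step 2: 16.0 × 1.446² = 33.5
Step 3: 16.0 × 1.446³ = 48.4
Step 4: 16.0 × 1.446⁴ = 70.0
Step 5: 16.0 × 1.446⁵ = 101.1
Step 6: 16.0 × 1.446⁶ = 146.3
Step 7: 16.0 × 1.446⁷ = 211.5
Step 8: 16.0 × 1.446⁸ = 305.8

16.0px, 23.1px, 33.5px, 48.4px, 70.0px, 101.1px, 146.3px, 211.5px, 305.8px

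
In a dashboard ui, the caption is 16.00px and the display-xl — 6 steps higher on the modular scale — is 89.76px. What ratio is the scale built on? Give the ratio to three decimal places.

r⁶ = 89.76 / 16.00, so r = (89.76/16.00)^(1/6).
r = 5.6100^(1/6) ≈ 1.3330

1.333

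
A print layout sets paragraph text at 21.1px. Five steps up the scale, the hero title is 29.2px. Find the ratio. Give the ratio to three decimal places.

1.067

The ratio satisfies 21.1 × r⁵ = 29.2, so r = (29.2 / 21.1)^(1/5).
r = 1.3839^(1/5) ≈ 1.0671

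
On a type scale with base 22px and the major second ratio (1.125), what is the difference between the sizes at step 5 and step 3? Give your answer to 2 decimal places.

8.32px

Step 3: 22.0 × 1.125³ = 31.3242px
Step 5: 22.0 × 1.125⁵ = 39.6447px
Difference: 39.6447 − 31.3242 = 8.3205px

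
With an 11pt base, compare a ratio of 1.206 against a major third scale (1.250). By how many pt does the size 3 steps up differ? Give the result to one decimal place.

At 1.206: 11.0 × 1.206³ = 19.295pt
Major third: 11.0 × 1.250³ = 21.484pt
Difference: 21.484 − 19.295 = 2.189pt

2.2pt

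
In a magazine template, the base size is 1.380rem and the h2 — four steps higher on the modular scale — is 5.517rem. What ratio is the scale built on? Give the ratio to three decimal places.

1.414

The ratio satisfies 1.380 × r⁴ = 5.517, so r = (5.517 / 1.380)^(1/4).
r = 3.9978^(1/4) ≈ 1.4140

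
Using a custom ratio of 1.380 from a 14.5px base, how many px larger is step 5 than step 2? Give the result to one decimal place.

45.0px

Step 2: 14.5 × 1.380² = 27.614px
Step 5: 14.5 × 1.380⁵ = 72.571px
Difference: 72.571 − 27.614 = 44.957px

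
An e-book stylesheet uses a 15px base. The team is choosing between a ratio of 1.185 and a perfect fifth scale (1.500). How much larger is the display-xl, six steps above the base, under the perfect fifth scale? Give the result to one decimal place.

At 1.185: 15.0 × 1.185⁶ = 41.534px
Perfect fifth: 15.0 × 1.500⁶ = 170.859px
Difference: 170.859 − 41.534 = 129.325px

129.3px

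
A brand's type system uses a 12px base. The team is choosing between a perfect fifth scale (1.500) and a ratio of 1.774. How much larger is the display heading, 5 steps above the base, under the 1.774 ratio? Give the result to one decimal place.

119.7px

Perfect fifth: 12.0 × 1.500⁵ = 91.125px
At 1.774: 12.0 × 1.774⁵ = 210.838px
Difference: 210.838 − 91.125 = 119.713px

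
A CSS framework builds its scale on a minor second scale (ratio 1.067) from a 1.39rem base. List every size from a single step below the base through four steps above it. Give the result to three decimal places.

1.303rem, 1.390rem, 1.483rem, 1.582rem, 1.689rem, 1.802rem

Step -1: 1.39 ÷ 1.067 = 1.303
Step 0: 1.39rem
Step 1: 1.39 × 1.067 = 1.483
Step 2: 1.39 × 1.067² = 1.582
Step 3: 1.39 × 1.067³ = 1.689
Step 4: 1.39 × 1.067⁴ = 1.802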